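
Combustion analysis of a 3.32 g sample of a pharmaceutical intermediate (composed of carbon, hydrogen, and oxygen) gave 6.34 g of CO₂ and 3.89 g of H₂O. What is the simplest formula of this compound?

C2H6O

mol C = 6.34 g CO₂ ÷ 44.009 g/mol = 0.1441 mol
mol H = 2 × 3.89 g H₂O ÷ 18.015 g/mol = 0.4319 mol
mass O = 3.32 − (1.730 + 0.4353) = 1.154 g → mol O = 1.154 ÷ 15.999 = 0.07215 mol
Divide by the smallest (0.07215 mol): C 1.997, H 5.985, O 1.000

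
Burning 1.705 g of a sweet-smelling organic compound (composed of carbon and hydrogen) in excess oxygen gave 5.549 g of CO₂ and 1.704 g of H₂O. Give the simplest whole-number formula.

C2H3

mol C = 5.549 g CO₂ ÷ 44.009 g/mol = 0.12609 mol
mol H = 2 × 1.704 g H₂O ÷ 18.015 g/mol = 0.18918 mol
Divide by the smallest (0.12609 mol): C 1.000, H 1.500
Multiplying each by 2 gives whole numbers: C 2.00, H 3.00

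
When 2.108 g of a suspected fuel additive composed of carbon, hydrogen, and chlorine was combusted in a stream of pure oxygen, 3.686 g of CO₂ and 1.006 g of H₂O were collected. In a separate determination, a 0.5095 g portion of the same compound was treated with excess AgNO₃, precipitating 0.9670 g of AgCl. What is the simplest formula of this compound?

mol C = 3.686 g CO₂ ÷ 44.009 g/mol = 0.083756 mol
mol H = 2 × 1.006 g H₂O ÷ 18.015 g/mol = 0.11168 mol
From the AgCl data: mol Cl per gram of compound = (0.9670 ÷ 143.318) ÷ 0.5095 = 0.013243 mol/g, so in the 2.108 g combustion sample mol Cl = 0.027916 mol
Divide by the smallest (0.027916 mol): C 3.000, H 4.001, Cl 1.000

C3H4Cl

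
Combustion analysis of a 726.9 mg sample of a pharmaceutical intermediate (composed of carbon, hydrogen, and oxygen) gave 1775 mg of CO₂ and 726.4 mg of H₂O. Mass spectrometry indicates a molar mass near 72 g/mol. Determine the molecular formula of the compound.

mol C = 1.775 g CO₂ ÷ 44.009 g/mol = 0.040333 mol
mol H = 2 × 0.7264 g H₂O ÷ 18.015 g/mol = 0.080644 mol
mass O = 0.7269 − (0.48444 + 0.081289) = 0.16118 g → mol O = 0.16118 ÷ 15.999 = 0.010074 mol
Divide by the smallest (0.010074 mol): C 4.004, H 8.005, O 1.000
Empirical formula: C4H8O
Empirical-formula mass = 72.11 g/mol; 72 ÷ 72.11 ≈ 1, so the molecular formula is C4H8O.

C4H8O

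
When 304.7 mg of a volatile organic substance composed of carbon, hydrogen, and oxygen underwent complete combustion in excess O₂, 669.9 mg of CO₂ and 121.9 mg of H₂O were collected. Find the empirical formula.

C9H8O4

mol C = 0.6699 g CO₂ ÷ 44.009 g/mol = 0.015222 mol
mol H = 2 × 0.1219 g H₂O ÷ 18.015 g/mol = 0.013533 mol
mass O = 0.3047 − (0.18283 + 0.013641) = 0.10823 g → mol O = 0.10823 ÷ 15.999 = 0.0067647 mol
Divide by the smallest (0.0067647 mol): C 2.250, H 2.001, O 1.000
Multiplying each by 4 gives whole numbers: C 9.00, H 8.00, O 4.00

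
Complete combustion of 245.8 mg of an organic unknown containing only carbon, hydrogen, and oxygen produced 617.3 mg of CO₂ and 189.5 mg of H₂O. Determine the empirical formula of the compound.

mol C = 0.6173 g CO₂ ÷ 44.009 g/mol = 0.014027 mol
mol H = 2 × 0.1895 g H₂O ÷ 18.015 g/mol = 0.021038 mol
mass O = 0.2458 − (0.16847 + 0.021206) = 0.056119 g → mol O = 0.056119 ÷ 15.999 = 0.0035077 mol
Divide by the smallest (0.0035077 mol): C 3.999, H 5.998, O 1.000

C4H6O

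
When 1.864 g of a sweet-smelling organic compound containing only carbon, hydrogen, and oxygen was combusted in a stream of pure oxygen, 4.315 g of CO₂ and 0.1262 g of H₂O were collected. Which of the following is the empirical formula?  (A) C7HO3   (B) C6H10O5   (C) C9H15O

mol C = 4.315 g CO₂ ÷ 44.009 g/mol = 0.098048 mol
mol H = 2 × 0.1262 g H₂O ÷ 18.015 g/mol = 0.014011 mol
mass O = 1.864 − (1.1777 + 0.014123) = 0.67222 g → mol O = 0.67222 ÷ 15.999 = 0.042016 mol
Divide by the smallest (0.014011 mol): C 6.998, H 1.000, O 2.999

(A) C7HO3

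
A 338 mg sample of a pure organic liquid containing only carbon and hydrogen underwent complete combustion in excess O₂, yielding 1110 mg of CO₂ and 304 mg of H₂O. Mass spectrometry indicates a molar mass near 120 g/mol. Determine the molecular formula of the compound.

mol C = 1.11 g CO₂ ÷ 44.009 g/mol = 0.02522 mol
mol H = 2 × 0.304 g H₂O ÷ 18.015 g/mol = 0.03375 mol
Divide by the smallest (0.02522 mol): C 1.000, H 1.338
Multiplying each by 3 gives whole numbers: C 3.00, H 4.01
Empirical formula: C3H4
Empirical-formula mass = 40.06 g/mol; 120 ÷ 40.06 ≈ 3, so the molecular formula is C9H12.

C9H12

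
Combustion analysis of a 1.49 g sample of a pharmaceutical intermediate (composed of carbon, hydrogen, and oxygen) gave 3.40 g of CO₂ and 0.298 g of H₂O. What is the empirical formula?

C7H3O3

mol C = 3.40 g CO₂ ÷ 44.009 g/mol = 0.07726 mol
mol H = 2 × 0.298 g H₂O ÷ 18.015 g/mol = 0.03308 mol
mass O = 1.49 − (0.9279 + 0.03335) = 0.5287 g → mol O = 0.5287 ÷ 15.999 = 0.03305 mol
Divide by the smallest (0.03305 mol): C 2.338, H 1.001, O 1.000
Multiplying each by 3 gives whole numbers: C 7.01, H 3.00, O 3.00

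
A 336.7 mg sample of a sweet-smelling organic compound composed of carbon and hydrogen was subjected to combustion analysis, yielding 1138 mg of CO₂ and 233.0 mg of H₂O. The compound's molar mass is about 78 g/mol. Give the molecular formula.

C6H6

mol C = 1.138 g CO₂ ÷ 44.009 g/mol = 0.025858 mol
mol H = 2 × 0.2330 g H₂O ÷ 18.015 g/mol = 0.025867 mol
Divide by the smallest (0.025858 mol): C 1.000, H 1.000
Empirical formula: CH
Empirical-formula mass = 13.02 g/mol; 78 ÷ 13.02 ≈ 6, so the molecular formula is C6H6.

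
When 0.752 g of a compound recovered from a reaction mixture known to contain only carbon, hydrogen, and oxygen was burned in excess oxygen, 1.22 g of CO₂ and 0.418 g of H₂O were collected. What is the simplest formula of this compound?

mol C = 1.22 g CO₂ ÷ 44.009 g/mol = 0.02772 mol
mol H = 2 × 0.418 g H₂O ÷ 18.015 g/mol = 0.04641 mol
mass O = 0.752 − (0.3330 + 0.04678) = 0.3723 g → mol O = 0.3723 ÷ 15.999 = 0.02327 mol
Divide by the smallest (0.02327 mol): C 1.191, H 1.994, O 1.000
Multiplying each by 5 gives whole numbers: C 5.96, H 9.97, O 5.00

C6H10O5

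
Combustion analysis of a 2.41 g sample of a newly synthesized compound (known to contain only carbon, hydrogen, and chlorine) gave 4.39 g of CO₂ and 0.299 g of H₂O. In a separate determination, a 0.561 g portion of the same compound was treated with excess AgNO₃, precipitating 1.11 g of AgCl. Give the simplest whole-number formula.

mol C = 4.39 g CO₂ ÷ 44.009 g/mol = 0.09975 mol
mol H = 2 × 0.299 g H₂O ÷ 18.015 g/mol = 0.03319 mol
From the AgCl data: mol Cl per gram of compound = (1.11 ÷ 143.318) ÷ 0.561 = 0.01381 mol/g, so in the 2.41 g combustion sample mol Cl = 0.03327 mol
Divide by the smallest (0.03319 mol): C 3.005, H 1.000, Cl 1.002

C3HCl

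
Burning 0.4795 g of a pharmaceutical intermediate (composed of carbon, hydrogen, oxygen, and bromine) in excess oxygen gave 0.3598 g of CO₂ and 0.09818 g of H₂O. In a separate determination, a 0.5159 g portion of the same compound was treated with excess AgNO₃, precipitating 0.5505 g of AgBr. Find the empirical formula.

mol C = 0.3598 g CO₂ ÷ 44.009 g/mol = 0.0081756 mol
mol H = 2 × 0.09818 g H₂O ÷ 18.015 g/mol = 0.010900 mol
From the AgBr data: mol Br per gram of compound = (0.5505 ÷ 187.772) ÷ 0.5159 = 0.0056828 mol/g, so in the 0.4795 g combustion sample mol Br = 0.0027249 mol
mass O = 0.4795 − (0.098197 + 0.010987 + 0.21773) = 0.15259 g → mol O = 0.15259 ÷ 15.999 = 0.0095372 mol
Divide by the smallest (0.0027249 mol): C 3.000, H 4.000, Br 1.000, O 3.500
Multiplying each by 2 gives whole numbers: C 6.00, H 8.00, Br 2.00, O 7.00

C6H8Br2O7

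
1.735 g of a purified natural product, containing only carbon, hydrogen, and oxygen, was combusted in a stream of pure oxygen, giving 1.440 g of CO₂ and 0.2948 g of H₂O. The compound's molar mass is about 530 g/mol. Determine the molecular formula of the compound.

C10H10O25

mol C = 1.440 g CO₂ ÷ 44.009 g/mol = 0.032721 mol
mol H = 2 × 0.2948 g H₂O ÷ 18.015 g/mol = 0.032728 mol
mass O = 1.735 − (0.39301 + 0.032990) = 1.3090 g → mol O = 1.3090 ÷ 15.999 = 0.081818 mol
Divide by the smallest (0.032721 mol): C 1.000, H 1.000, O 2.500
Multiplying each by 2 gives whole numbers: C 2.00, H 2.00, O 5.00
Empirical formula: C2H2O5
Empirical-formula mass = 106.03 g/mol; 530 ÷ 106.03 ≈ 5, so the molecular formula is C10H10O25.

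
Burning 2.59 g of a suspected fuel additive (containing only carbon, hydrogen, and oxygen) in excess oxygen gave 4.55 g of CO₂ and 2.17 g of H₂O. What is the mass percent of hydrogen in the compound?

mol C = 4.55 g CO₂ ÷ 44.009 g/mol = 0.1034 mol
mol H = 2 × 2.17 g H₂O ÷ 18.015 g/mol = 0.2409 mol
mass O = 2.59 − (1.242 + 0.2428) = 1.105 g → mol O = 1.105 ÷ 15.999 = 0.06909 mol
mass % H = 0.2428 g ÷ 2.59 g × 100%

9.4%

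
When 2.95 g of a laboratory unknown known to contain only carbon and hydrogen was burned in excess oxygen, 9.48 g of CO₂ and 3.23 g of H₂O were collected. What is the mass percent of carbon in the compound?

mol C = 9.48 g CO₂ ÷ 44.009 g/mol = 0.2154 mol
mol H = 2 × 3.23 g H₂O ÷ 18.015 g/mol = 0.3586 mol
mass % C = 2.587 g ÷ 2.95 g × 100%

87.7%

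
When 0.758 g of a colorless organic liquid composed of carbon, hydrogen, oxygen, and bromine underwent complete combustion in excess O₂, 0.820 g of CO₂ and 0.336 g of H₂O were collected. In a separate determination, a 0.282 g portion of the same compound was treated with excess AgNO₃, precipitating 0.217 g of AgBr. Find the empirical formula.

mol C = 0.820 g CO₂ ÷ 44.009 g/mol = 0.01863 mol
mol H = 2 × 0.336 g H₂O ÷ 18.015 g/mol = 0.03730 mol
From the AgBr data: mol Br per gram of compound = (0.217 ÷ 187.772) ÷ 0.282 = 0.004098 mol/g, so in the 0.758 g combustion sample mol Br = 0.003106 mol
mass O = 0.758 − (0.2238 + 0.03760 + 0.2482) = 0.2484 g → mol O = 0.2484 ÷ 15.999 = 0.01553 mol
Divide by the smallest (0.003106 mol): C 5.998, H 12.008, Br 1.000, O 4.998

C6H12BrO5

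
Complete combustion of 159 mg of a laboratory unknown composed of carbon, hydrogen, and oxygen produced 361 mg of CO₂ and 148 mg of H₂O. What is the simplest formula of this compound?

mol C = 0.361 g CO₂ ÷ 44.009 g/mol = 0.008203 mol
mol H = 2 × 0.148 g H₂O ÷ 18.015 g/mol = 0.01643 mol
mass O = 0.159 − (0.09852 + 0.01656) = 0.04391 g → mol O = 0.04391 ÷ 15.999 = 0.002745 mol
Divide by the smallest (0.002745 mol): C 2.989, H 5.986, O 1.000

C3H6O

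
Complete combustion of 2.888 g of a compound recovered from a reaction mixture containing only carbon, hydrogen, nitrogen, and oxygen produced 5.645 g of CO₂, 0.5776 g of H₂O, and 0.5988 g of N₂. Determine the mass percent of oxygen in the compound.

23.68%

mol C = 5.645 g CO₂ ÷ 44.009 g/mol = 0.12827 mol
mol H = 2 × 0.5776 g H₂O ÷ 18.015 g/mol = 0.064124 mol
mol N = 2 × 0.5988 g N₂ ÷ 28.014 g/mol = 0.042750 mol
mass O = 2.888 − (1.5406 + 0.064637 + 0.59880) = 0.68392 g → mol O = 0.68392 ÷ 15.999 = 0.042748 mol
mass % O = 0.68392 g ÷ 2.888 g × 100%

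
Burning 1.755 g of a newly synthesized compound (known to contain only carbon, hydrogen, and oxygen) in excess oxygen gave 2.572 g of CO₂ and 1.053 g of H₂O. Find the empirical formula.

mol C = 2.572 g CO₂ ÷ 44.009 g/mol = 0.058443 mol
mol H = 2 × 1.053 g H₂O ÷ 18.015 g/mol = 0.11690 mol
mass O = 1.755 − (0.70195 + 0.11784) = 0.93521 g → mol O = 0.93521 ÷ 15.999 = 0.058454 mol
Divide by the smallest (0.058443 mol): C 1.000, H 2.000, O 1.000

CH2O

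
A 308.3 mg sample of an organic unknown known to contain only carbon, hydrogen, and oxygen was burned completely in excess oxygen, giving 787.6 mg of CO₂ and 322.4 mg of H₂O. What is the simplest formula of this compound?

mol C = 0.7876 g CO₂ ÷ 44.009 g/mol = 0.017896 mol
mol H = 2 × 0.3224 g H₂O ÷ 18.015 g/mol = 0.035792 mol
mass O = 0.3083 − (0.21495 + 0.036079) = 0.057268 g → mol O = 0.057268 ÷ 15.999 = 0.0035795 mol
Divide by the smallest (0.0035795 mol): C 5.000, H 9.999, O 1.000

C5H10O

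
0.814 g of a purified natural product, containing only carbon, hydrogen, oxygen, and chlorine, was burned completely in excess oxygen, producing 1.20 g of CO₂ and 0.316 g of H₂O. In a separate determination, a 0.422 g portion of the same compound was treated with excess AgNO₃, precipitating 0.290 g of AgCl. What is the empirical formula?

mol C = 1.20 g CO₂ ÷ 44.009 g/mol = 0.02727 mol
mol H = 2 × 0.316 g H₂O ÷ 18.015 g/mol = 0.03508 mol
From the AgCl data: mol Cl per gram of compound = (0.290 ÷ 143.318) ÷ 0.422 = 0.004795 mol/g, so in the 0.814 g combustion sample mol Cl = 0.003903 mol
mass O = 0.814 − (0.3275 + 0.03536 + 0.1384) = 0.3128 g → mol O = 0.3128 ÷ 15.999 = 0.01955 mol
Divide by the smallest (0.003903 mol): C 6.986, H 8.988, Cl 1.000, O 5.009

C7H9ClO5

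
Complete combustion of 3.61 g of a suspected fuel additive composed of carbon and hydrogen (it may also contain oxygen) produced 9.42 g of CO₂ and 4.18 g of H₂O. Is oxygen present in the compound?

yes

mol C = 9.42 g CO₂ ÷ 44.009 g/mol = 0.2140 mol
mol H = 2 × 4.18 g H₂O ÷ 18.015 g/mol = 0.4641 mol
C and H account for only 3.039 g of the 3.61 g sample; the remaining 0.5713 g must be oxygen.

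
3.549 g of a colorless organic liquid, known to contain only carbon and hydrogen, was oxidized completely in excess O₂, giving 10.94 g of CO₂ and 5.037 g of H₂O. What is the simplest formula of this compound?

mol C = 10.94 g CO₂ ÷ 44.009 g/mol = 0.24859 mol
mol H = 2 × 5.037 g H₂O ÷ 18.015 g/mol = 0.55920 mol
Divide by the smallest (0.24859 mol): C 1.000, H 2.250
Multiplying each by 4 gives whole numbers: C 4.00, H 9.00

C4H9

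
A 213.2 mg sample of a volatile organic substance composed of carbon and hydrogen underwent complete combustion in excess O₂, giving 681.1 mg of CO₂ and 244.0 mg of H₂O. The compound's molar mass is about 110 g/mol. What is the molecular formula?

C8H14

mol C = 0.6811 g CO₂ ÷ 44.009 g/mol = 0.015476 mol
mol H = 2 × 0.2440 g H₂O ÷ 18.015 g/mol = 0.027089 mol
Divide by the smallest (0.015476 mol): C 1.000, H 1.750
Multiplying each by 4 gives whole numbers: C 4.00, H 7.00
Empirical formula: C4H7
Empirical-formula mass = 55.10 g/mol; 110 ÷ 55.10 ≈ 2, so the molecular formula is C8H14.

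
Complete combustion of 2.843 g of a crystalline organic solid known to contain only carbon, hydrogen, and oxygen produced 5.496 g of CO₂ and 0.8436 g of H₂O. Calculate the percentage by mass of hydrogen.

mol C = 5.496 g CO₂ ÷ 44.009 g/mol = 0.12488 mol
mol H = 2 × 0.8436 g H₂O ÷ 18.015 g/mol = 0.093655 mol
mass O = 2.843 − (1.5000 + 0.094405) = 1.2486 g → mol O = 1.2486 ÷ 15.999 = 0.078044 mol
mass % H = 0.094405 g ÷ 2.843 g × 100%

3.32%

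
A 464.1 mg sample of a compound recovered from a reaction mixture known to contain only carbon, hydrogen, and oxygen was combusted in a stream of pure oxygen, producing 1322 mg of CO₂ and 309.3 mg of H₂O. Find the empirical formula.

mol C = 1.322 g CO₂ ÷ 44.009 g/mol = 0.030039 mol
mol H = 2 × 0.3093 g H₂O ÷ 18.015 g/mol = 0.034338 mol
mass O = 0.4641 − (0.36080 + 0.034613) = 0.068685 g → mol O = 0.068685 ÷ 15.999 = 0.0042931 mol
Divide by the smallest (0.0042931 mol): C 6.997, H 7.998, O 1.000

C7H8O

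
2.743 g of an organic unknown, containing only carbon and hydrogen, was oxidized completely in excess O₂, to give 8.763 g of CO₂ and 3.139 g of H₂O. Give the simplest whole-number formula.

C4H7

mol C = 8.763 g CO₂ ÷ 44.009 g/mol = 0.19912 mol
mol H = 2 × 3.139 g H₂O ÷ 18.015 g/mol = 0.34849 mol
Divide by the smallest (0.19912 mol): C 1.000, H 1.750
Multiplying each by 4 gives whole numbers: C 4.00, H 7.00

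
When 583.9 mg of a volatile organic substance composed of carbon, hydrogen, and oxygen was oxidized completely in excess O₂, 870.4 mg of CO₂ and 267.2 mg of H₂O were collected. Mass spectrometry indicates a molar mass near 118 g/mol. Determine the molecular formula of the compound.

C4H6O4

mol C = 0.8704 g CO₂ ÷ 44.009 g/mol = 0.019778 mol
mol H = 2 × 0.2672 g H₂O ÷ 18.015 g/mol = 0.029664 mol
mass O = 0.5839 − (0.23755 + 0.029901) = 0.31645 g → mol O = 0.31645 ÷ 15.999 = 0.019779 mol
Divide by the smallest (0.019778 mol): C 1.000, H 1.500, O 1.000
Multiplying each by 2 gives whole numbers: C 2.00, H 3.00, O 2.00
Empirical formula: C2H3O2
Empirical-formula mass = 59.04 g/mol; 118 ÷ 59.04 ≈ 2, so the molecular formula is C4H6O4.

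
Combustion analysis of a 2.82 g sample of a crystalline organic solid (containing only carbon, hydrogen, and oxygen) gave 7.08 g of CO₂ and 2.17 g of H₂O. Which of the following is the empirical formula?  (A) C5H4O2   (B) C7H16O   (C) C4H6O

mol C = 7.08 g CO₂ ÷ 44.009 g/mol = 0.1609 mol
mol H = 2 × 2.17 g H₂O ÷ 18.015 g/mol = 0.2409 mol
mass O = 2.82 − (1.932 + 0.2428) = 0.6449 g → mol O = 0.6449 ÷ 15.999 = 0.04031 mol
Divide by the smallest (0.04031 mol): C 3.991, H 5.977, O 1.000

(C) C4H6O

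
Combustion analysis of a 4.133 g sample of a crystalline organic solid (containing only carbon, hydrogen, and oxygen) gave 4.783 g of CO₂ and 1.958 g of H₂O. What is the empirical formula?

C2H4O3

mol C = 4.783 g CO₂ ÷ 44.009 g/mol = 0.10868 mol
mol H = 2 × 1.958 g H₂O ÷ 18.015 g/mol = 0.21737 mol
mass O = 4.133 − (1.3054 + 0.21911) = 2.6085 g → mol O = 2.6085 ÷ 15.999 = 0.16304 mol
Divide by the smallest (0.10868 mol): C 1.000, H 2.000, O 1.500
Multiplying each by 2 gives whole numbers: C 2.00, H 4.00, O 3.00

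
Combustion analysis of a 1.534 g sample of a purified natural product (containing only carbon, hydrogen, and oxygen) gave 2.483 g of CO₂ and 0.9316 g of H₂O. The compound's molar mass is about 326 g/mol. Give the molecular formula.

C12H22O10

mol C = 2.483 g CO₂ ÷ 44.009 g/mol = 0.056420 mol
mol H = 2 × 0.9316 g H₂O ÷ 18.015 g/mol = 0.10342 mol
mass O = 1.534 − (0.67766 + 0.10425) = 0.75208 g → mol O = 0.75208 ÷ 15.999 = 0.047008 mol
Divide by the smallest (0.047008 mol): C 1.200, H 2.200, O 1.000
Multiplying each by 5 gives whole numbers: C 6.00, H 11.00, O 5.00
Empirical formula: C6H11O5
Empirical-formula mass = 163.15 g/mol; 326 ÷ 163.15 ≈ 2, so the molecular formula is C12H22O10.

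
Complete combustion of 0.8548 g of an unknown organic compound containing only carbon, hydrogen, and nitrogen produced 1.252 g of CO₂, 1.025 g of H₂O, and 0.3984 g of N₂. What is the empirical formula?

mol C = 1.252 g CO₂ ÷ 44.009 g/mol = 0.028449 mol
mol H = 2 × 1.025 g H₂O ÷ 18.015 g/mol = 0.11379 mol
mol N = 2 × 0.3984 g N₂ ÷ 28.014 g/mol = 0.028443 mol
Divide by the smallest (0.028443 mol): C 1.000, H 4.001, N 1.000

CH4N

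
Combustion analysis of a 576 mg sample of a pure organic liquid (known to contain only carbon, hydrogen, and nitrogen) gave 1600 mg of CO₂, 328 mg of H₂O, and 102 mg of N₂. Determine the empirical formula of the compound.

mol C = 1.60 g CO₂ ÷ 44.009 g/mol = 0.03636 mol
mol H = 2 × 0.328 g H₂O ÷ 18.015 g/mol = 0.03641 mol
mol N = 2 × 0.102 g N₂ ÷ 28.014 g/mol = 0.007282 mol
Divide by the smallest (0.007282 mol): C 4.993, H 5.001, N 1.000

C5H5N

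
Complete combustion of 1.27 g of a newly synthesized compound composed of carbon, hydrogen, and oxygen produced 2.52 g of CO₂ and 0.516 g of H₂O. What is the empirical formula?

C7H7O4

mol C = 2.52 g CO₂ ÷ 44.009 g/mol = 0.05726 mol
mol H = 2 × 0.516 g H₂O ÷ 18.015 g/mol = 0.05729 mol
mass O = 1.27 − (0.6878 + 0.05774) = 0.5245 g → mol O = 0.5245 ÷ 15.999 = 0.03278 mol
Divide by the smallest (0.03278 mol): C 1.747, H 1.747, O 1.000
Multiplying each by 4 gives whole numbers: C 6.99, H 6.99, O 4.00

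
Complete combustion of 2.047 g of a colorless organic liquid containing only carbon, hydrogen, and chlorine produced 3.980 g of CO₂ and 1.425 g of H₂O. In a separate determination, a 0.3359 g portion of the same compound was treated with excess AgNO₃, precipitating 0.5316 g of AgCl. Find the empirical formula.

C4H7Cl

mol C = 3.980 g CO₂ ÷ 44.009 g/mol = 0.090436 mol
mol H = 2 × 1.425 g H₂O ÷ 18.015 g/mol = 0.15820 mol
From the AgCl data: mol Cl per gram of compound = (0.5316 ÷ 143.318) ÷ 0.3359 = 0.011043 mol/g, so in the 2.047 g combustion sample mol Cl = 0.022604 mol
Divide by the smallest (0.022604 mol): C 4.001, H 6.999, Cl 1.000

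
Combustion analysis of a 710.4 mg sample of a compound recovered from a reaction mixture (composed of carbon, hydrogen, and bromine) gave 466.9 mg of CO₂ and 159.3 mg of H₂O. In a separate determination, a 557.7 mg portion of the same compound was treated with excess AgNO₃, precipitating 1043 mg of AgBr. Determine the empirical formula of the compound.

C3H5Br2

mol C = 0.4669 g CO₂ ÷ 44.009 g/mol = 0.010609 mol
mol H = 2 × 0.1593 g H₂O ÷ 18.015 g/mol = 0.017685 mol
From the AgBr data: mol Br per gram of compound = (1.043 ÷ 187.772) ÷ 0.5577 = 0.0099599 mol/g, so in the 0.7104 g combustion sample mol Br = 0.0070755 mol
Divide by the smallest (0.0070755 mol): C 1.499, H 2.500, Br 1.000
Multiplying each by 2 gives whole numbers: C 3.00, H 5.00, Br 2.00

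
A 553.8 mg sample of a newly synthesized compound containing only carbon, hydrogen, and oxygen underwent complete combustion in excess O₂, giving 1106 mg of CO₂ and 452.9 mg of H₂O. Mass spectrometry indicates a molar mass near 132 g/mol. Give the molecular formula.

C6H12O3

mol C = 1.106 g CO₂ ÷ 44.009 g/mol = 0.025131 mol
mol H = 2 × 0.4529 g H₂O ÷ 18.015 g/mol = 0.050280 mol
mass O = 0.5538 − (0.30185 + 0.050683) = 0.20127 g → mol O = 0.20127 ÷ 15.999 = 0.012580 mol
Divide by the smallest (0.012580 mol): C 1.998, H 3.997, O 1.000
Empirical formula: C2H4O
Empirical-formula mass = 44.05 g/mol; 132 ÷ 44.05 ≈ 3, so the molecular formula is C6H12O3.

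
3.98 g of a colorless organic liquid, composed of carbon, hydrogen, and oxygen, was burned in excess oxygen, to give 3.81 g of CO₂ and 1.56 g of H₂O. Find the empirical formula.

CH2O2

mol C = 3.81 g CO₂ ÷ 44.009 g/mol = 0.08657 mol
mol H = 2 × 1.56 g H₂O ÷ 18.015 g/mol = 0.1732 mol
mass O = 3.98 − (1.040 + 0.1746) = 2.766 g → mol O = 2.766 ÷ 15.999 = 0.1729 mol
Divide by the smallest (0.08657 mol): C 1.000, H 2.000, O 1.997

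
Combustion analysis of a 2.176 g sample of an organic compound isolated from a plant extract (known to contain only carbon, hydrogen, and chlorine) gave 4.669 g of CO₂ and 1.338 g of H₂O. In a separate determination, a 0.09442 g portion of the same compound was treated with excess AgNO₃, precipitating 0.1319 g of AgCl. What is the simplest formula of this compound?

C5H7Cl

mol C = 4.669 g CO₂ ÷ 44.009 g/mol = 0.10609 mol
mol H = 2 × 1.338 g H₂O ÷ 18.015 g/mol = 0.14854 mol
From the AgCl data: mol Cl per gram of compound = (0.1319 ÷ 143.318) ÷ 0.09442 = 0.0097472 mol/g, so in the 2.176 g combustion sample mol Cl = 0.021210 mol
Divide by the smallest (0.021210 mol): C 5.002, H 7.003, Cl 1.000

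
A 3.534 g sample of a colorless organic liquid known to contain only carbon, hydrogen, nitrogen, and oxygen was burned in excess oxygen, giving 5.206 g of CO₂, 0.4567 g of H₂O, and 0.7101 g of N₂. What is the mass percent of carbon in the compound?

mol C = 5.206 g CO₂ ÷ 44.009 g/mol = 0.11829 mol
mol H = 2 × 0.4567 g H₂O ÷ 18.015 g/mol = 0.050702 mol
mol N = 2 × 0.7101 g N₂ ÷ 28.014 g/mol = 0.050696 mol
mass O = 3.534 − (1.4208 + 0.051108 + 0.71010) = 1.3520 g → mol O = 1.3520 ÷ 15.999 = 0.084503 mol
mass % C = 1.4208 g ÷ 3.534 g × 100%

40.20%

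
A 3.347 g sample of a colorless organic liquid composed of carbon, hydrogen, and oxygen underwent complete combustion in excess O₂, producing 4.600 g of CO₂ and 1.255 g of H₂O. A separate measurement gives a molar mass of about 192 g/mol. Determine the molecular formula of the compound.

C6H8O7

mol C = 4.600 g CO₂ ÷ 44.009 g/mol = 0.10452 mol
mol H = 2 × 1.255 g H₂O ÷ 18.015 g/mol = 0.13933 mol
mass O = 3.347 − (1.2554 + 0.14044) = 1.9511 g → mol O = 1.9511 ÷ 15.999 = 0.12195 mol
Divide by the smallest (0.10452 mol): C 1.000, H 1.333, O 1.167
Multiplying each by 6 gives whole numbers: C 6.00, H 8.00, O 7.00
Empirical formula: C6H8O7
Empirical-formula mass = 192.12 g/mol; 192 ÷ 192.12 ≈ 1, so the molecular formula is C6H8O7.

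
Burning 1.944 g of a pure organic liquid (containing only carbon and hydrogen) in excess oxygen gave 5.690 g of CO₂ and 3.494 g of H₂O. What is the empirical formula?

CH3

mol C = 5.690 g CO₂ ÷ 44.009 g/mol = 0.12929 mol
mol H = 2 × 3.494 g H₂O ÷ 18.015 g/mol = 0.38790 mol
Divide by the smallest (0.12929 mol): C 1.000, H 3.000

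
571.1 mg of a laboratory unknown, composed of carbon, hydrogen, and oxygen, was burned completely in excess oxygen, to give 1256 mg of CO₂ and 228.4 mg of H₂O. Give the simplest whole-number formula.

mol C = 1.256 g CO₂ ÷ 44.009 g/mol = 0.028540 mol
mol H = 2 × 0.2284 g H₂O ÷ 18.015 g/mol = 0.025357 mol
mass O = 0.5711 − (0.34279 + 0.025560) = 0.20275 g → mol O = 0.20275 ÷ 15.999 = 0.012673 mol
Divide by the smallest (0.012673 mol): C 2.252, H 2.001, O 1.000
Multiplying each by 4 gives whole numbers: C 9.01, H 8.00, O 4.00

C9H8O4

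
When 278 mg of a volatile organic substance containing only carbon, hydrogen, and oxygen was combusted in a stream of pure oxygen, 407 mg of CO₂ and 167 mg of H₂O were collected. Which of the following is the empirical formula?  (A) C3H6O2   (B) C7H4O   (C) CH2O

mol C = 0.407 g CO₂ ÷ 44.009 g/mol = 0.009248 mol
mol H = 2 × 0.167 g H₂O ÷ 18.015 g/mol = 0.01854 mol
mass O = 0.278 − (0.1111 + 0.01869) = 0.1482 g → mol O = 0.1482 ÷ 15.999 = 0.009265 mol
Divide by the smallest (0.009248 mol): C 1.000, H 2.005, O 1.002

(C) CH2O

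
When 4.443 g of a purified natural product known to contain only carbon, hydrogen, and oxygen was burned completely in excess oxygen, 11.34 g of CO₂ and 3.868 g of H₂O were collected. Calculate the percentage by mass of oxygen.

mol C = 11.34 g CO₂ ÷ 44.009 g/mol = 0.25767 mol
mol H = 2 × 3.868 g H₂O ÷ 18.015 g/mol = 0.42942 mol
mass O = 4.443 − (3.0949 + 0.43286) = 0.91522 g → mol O = 0.91522 ÷ 15.999 = 0.057205 mol
mass % O = 0.91522 g ÷ 4.443 g × 100%

20.60%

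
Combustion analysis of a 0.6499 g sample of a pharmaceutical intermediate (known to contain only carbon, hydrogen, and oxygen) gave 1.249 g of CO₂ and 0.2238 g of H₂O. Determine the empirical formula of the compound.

mol C = 1.249 g CO₂ ÷ 44.009 g/mol = 0.028381 mol
mol H = 2 × 0.2238 g H₂O ÷ 18.015 g/mol = 0.024846 mol
mass O = 0.6499 − (0.34088 + 0.025045) = 0.28398 g → mol O = 0.28398 ÷ 15.999 = 0.017750 mol
Divide by the smallest (0.017750 mol): C 1.599, H 1.400, O 1.000
Multiplying each by 5 gives whole numbers: C 7.99, H 7.00, O 5.00

C8H7O5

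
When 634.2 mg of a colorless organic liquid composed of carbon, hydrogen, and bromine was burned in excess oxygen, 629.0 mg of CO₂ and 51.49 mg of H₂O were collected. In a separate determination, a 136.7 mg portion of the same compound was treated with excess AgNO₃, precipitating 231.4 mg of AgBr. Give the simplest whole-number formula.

mol C = 0.6290 g CO₂ ÷ 44.009 g/mol = 0.014293 mol
mol H = 2 × 0.05149 g H₂O ÷ 18.015 g/mol = 0.0057163 mol
From the AgBr data: mol Br per gram of compound = (0.2314 ÷ 187.772) ÷ 0.1367 = 0.0090150 mol/g, so in the 0.6342 g combustion sample mol Br = 0.0057173 mol
Divide by the smallest (0.0057163 mol): C 2.500, H 1.000, Br 1.000
Multiplying each by 2 gives whole numbers: C 5.00, H 2.00, Br 2.00

C5H2Br2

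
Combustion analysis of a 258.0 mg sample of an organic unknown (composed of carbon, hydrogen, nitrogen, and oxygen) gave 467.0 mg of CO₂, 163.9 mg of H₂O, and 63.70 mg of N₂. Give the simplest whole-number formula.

C7H12N3O2

mol C = 0.4670 g CO₂ ÷ 44.009 g/mol = 0.010611 mol
mol H = 2 × 0.1639 g H₂O ÷ 18.015 g/mol = 0.018196 mol
mol N = 2 × 0.06370 g N₂ ÷ 28.014 g/mol = 0.0045477 mol
mass O = 0.2580 − (0.12745 + 0.018342 + 0.063700) = 0.048504 g → mol O = 0.048504 ÷ 15.999 = 0.0030317 mol
Divide by the smallest (0.0030317 mol): C 3.500, H 6.002, N 1.500, O 1.000
Multiplying each by 2 gives whole numbers: C 7.00, H 12.00, N 3.00, O 2.00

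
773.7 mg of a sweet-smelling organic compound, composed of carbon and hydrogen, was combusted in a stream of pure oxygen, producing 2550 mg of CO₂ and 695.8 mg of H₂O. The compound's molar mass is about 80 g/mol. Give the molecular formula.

C6H8

mol C = 2.550 g CO₂ ÷ 44.009 g/mol = 0.057943 mol
mol H = 2 × 0.6958 g H₂O ÷ 18.015 g/mol = 0.077247 mol
Divide by the smallest (0.057943 mol): C 1.000, H 1.333
Multiplying each by 3 gives whole numbers: C 3.00, H 4.00
Empirical formula: C3H4
Empirical-formula mass = 40.06 g/mol; 80 ÷ 40.06 ≈ 2, so the molecular formula is C6H8.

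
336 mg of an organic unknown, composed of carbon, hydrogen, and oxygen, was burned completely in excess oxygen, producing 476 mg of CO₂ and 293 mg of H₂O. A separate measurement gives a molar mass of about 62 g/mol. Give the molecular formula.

mol C = 0.476 g CO₂ ÷ 44.009 g/mol = 0.01082 mol
mol H = 2 × 0.293 g H₂O ÷ 18.015 g/mol = 0.03253 mol
mass O = 0.336 − (0.1299 + 0.03279) = 0.1733 g → mol O = 0.1733 ÷ 15.999 = 0.01083 mol
Divide by the smallest (0.01082 mol): C 1.000, H 3.007, O 1.001
Empirical formula: CH3O
Empirical-formula mass = 31.03 g/mol; 62 ÷ 31.03 ≈ 2, so the molecular formula is C2H6O2.

C2H6O2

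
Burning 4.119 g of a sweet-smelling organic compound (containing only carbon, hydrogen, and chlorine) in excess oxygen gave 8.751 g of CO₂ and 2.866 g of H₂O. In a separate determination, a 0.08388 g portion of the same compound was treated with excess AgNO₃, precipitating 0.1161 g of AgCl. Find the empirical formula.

mol C = 8.751 g CO₂ ÷ 44.009 g/mol = 0.19885 mol
mol H = 2 × 2.866 g H₂O ÷ 18.015 g/mol = 0.31818 mol
From the AgCl data: mol Cl per gram of compound = (0.1161 ÷ 143.318) ÷ 0.08388 = 0.0096577 mol/g, so in the 4.119 g combustion sample mol Cl = 0.039780 mol
Divide by the smallest (0.039780 mol): C 4.999, H 7.998, Cl 1.000

C5H8Cl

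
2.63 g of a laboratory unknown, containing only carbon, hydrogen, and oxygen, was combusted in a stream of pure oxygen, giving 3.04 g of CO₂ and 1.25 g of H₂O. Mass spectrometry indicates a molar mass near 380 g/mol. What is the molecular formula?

mol C = 3.04 g CO₂ ÷ 44.009 g/mol = 0.06908 mol
mol H = 2 × 1.25 g H₂O ÷ 18.015 g/mol = 0.1388 mol
mass O = 2.63 − (0.8297 + 0.1399) = 1.660 g → mol O = 1.660 ÷ 15.999 = 0.1038 mol
Divide by the smallest (0.06908 mol): C 1.000, H 2.009, O 1.502
Multiplying each by 2 gives whole numbers: C 2.00, H 4.02, O 3.00
Empirical formula: C2H4O3
Empirical-formula mass = 76.05 g/mol; 380 ÷ 76.05 ≈ 5, so the molecular formula is C10H20O15.

C10H20O15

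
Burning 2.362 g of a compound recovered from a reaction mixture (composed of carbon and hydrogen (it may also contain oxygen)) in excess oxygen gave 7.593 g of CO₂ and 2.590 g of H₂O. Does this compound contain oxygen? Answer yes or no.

mol C = 7.593 g CO₂ ÷ 44.009 g/mol = 0.17253 mol
mol H = 2 × 2.590 g H₂O ÷ 18.015 g/mol = 0.28754 mol
C and H together account for 2.3621 g — essentially the entire 2.362 g sample — so the compound contains no oxygen.

no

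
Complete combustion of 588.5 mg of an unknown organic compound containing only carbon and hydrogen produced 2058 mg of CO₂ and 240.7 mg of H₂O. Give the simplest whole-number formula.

C7H4

mol C = 2.058 g CO₂ ÷ 44.009 g/mol = 0.046763 mol
mol H = 2 × 0.2407 g H₂O ÷ 18.015 g/mol = 0.026722 mol
Divide by the smallest (0.026722 mol): C 1.750, H 1.000
Multiplying each by 4 gives whole numbers: C 7.00, H 4.00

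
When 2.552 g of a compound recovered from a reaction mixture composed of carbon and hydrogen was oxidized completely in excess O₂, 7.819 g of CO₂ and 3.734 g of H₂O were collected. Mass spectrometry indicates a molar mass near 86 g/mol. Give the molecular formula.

mol C = 7.819 g CO₂ ÷ 44.009 g/mol = 0.17767 mol
mol H = 2 × 3.734 g H₂O ÷ 18.015 g/mol = 0.41454 mol
Divide by the smallest (0.17767 mol): C 1.000, H 2.333
Multiplying each by 3 gives whole numbers: C 3.00, H 7.00
Empirical formula: C3H7
Empirical-formula mass = 43.09 g/mol; 86 ÷ 43.09 ≈ 2, so the molecular formula is C6H14.

C6H14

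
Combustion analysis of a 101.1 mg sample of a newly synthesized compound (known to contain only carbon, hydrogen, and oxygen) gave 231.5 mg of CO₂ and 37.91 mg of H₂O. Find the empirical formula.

mol C = 0.2315 g CO₂ ÷ 44.009 g/mol = 0.0052603 mol
mol H = 2 × 0.03791 g H₂O ÷ 18.015 g/mol = 0.0042087 mol
mass O = 0.1011 − (0.063181 + 0.0042424) = 0.033676 g → mol O = 0.033676 ÷ 15.999 = 0.0021049 mol
Divide by the smallest (0.0021049 mol): C 2.499, H 1.999, O 1.000
Multiplying each by 2 gives whole numbers: C 5.00, H 4.00, O 2.00

C5H4O2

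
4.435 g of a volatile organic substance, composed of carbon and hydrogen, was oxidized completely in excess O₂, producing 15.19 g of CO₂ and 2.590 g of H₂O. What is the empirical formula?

C6H5

mol C = 15.19 g CO₂ ÷ 44.009 g/mol = 0.34516 mol
mol H = 2 × 2.590 g H₂O ÷ 18.015 g/mol = 0.28754 mol
Divide by the smallest (0.28754 mol): C 1.200, H 1.000
Multiplying each by 5 gives whole numbers: C 6.00, H 5.00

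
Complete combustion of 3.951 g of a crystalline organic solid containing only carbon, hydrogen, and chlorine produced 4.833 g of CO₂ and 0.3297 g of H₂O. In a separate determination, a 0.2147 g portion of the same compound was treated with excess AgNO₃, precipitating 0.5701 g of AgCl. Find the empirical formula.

mol C = 4.833 g CO₂ ÷ 44.009 g/mol = 0.10982 mol
mol H = 2 × 0.3297 g H₂O ÷ 18.015 g/mol = 0.036603 mol
From the AgCl data: mol Cl per gram of compound = (0.5701 ÷ 143.318) ÷ 0.2147 = 0.018528 mol/g, so in the 3.951 g combustion sample mol Cl = 0.073202 mol
Divide by the smallest (0.036603 mol): C 3.000, H 1.000, Cl 2.000

C3HCl2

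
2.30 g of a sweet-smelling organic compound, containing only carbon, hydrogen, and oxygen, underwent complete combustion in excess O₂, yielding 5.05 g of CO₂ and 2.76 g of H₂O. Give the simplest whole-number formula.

mol C = 5.05 g CO₂ ÷ 44.009 g/mol = 0.1147 mol
mol H = 2 × 2.76 g H₂O ÷ 18.015 g/mol = 0.3064 mol
mass O = 2.30 − (1.378 + 0.3089) = 0.6129 g → mol O = 0.6129 ÷ 15.999 = 0.03831 mol
Divide by the smallest (0.03831 mol): C 2.995, H 7.999, O 1.000

C3H8O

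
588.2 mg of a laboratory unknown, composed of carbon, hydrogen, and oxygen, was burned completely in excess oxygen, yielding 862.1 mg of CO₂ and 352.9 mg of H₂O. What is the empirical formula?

CH2O

mol C = 0.8621 g CO₂ ÷ 44.009 g/mol = 0.019589 mol
mol H = 2 × 0.3529 g H₂O ÷ 18.015 g/mol = 0.039178 mol
mass O = 0.5882 − (0.23529 + 0.039492) = 0.31342 g → mol O = 0.31342 ÷ 15.999 = 0.019590 mol
Divide by the smallest (0.019589 mol): C 1.000, H 2.000, O 1.000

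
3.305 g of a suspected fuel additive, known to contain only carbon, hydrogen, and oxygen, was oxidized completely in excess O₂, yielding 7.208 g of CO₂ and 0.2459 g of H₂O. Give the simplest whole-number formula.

mol C = 7.208 g CO₂ ÷ 44.009 g/mol = 0.16378 mol
mol H = 2 × 0.2459 g H₂O ÷ 18.015 g/mol = 0.027299 mol
mass O = 3.305 − (1.9672 + 0.027518) = 1.3103 g → mol O = 1.3103 ÷ 15.999 = 0.081897 mol
Divide by the smallest (0.027299 mol): C 6.000, H 1.000, O 3.000

C6HO3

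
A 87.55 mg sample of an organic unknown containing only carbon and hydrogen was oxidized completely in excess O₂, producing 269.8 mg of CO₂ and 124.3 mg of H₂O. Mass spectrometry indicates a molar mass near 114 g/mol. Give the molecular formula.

mol C = 0.2698 g CO₂ ÷ 44.009 g/mol = 0.0061306 mol
mol H = 2 × 0.1243 g H₂O ÷ 18.015 g/mol = 0.013800 mol
Divide by the smallest (0.0061306 mol): C 1.000, H 2.251
Multiplying each by 4 gives whole numbers: C 4.00, H 9.00
Empirical formula: C4H9
Empirical-formula mass = 57.12 g/mol; 114 ÷ 57.12 ≈ 2, so the molecular formula is C8H18.

C8H18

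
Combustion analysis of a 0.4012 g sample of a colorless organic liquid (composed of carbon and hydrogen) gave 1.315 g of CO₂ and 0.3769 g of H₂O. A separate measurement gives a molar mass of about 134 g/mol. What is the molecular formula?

mol C = 1.315 g CO₂ ÷ 44.009 g/mol = 0.029880 mol
mol H = 2 × 0.3769 g H₂O ÷ 18.015 g/mol = 0.041843 mol
Divide by the smallest (0.029880 mol): C 1.000, H 1.400
Multiplying each by 5 gives whole numbers: C 5.00, H 7.00
Empirical formula: C5H7
Empirical-formula mass = 67.11 g/mol; 134 ÷ 67.11 ≈ 2, so the molecular formula is C10H14.

C10H14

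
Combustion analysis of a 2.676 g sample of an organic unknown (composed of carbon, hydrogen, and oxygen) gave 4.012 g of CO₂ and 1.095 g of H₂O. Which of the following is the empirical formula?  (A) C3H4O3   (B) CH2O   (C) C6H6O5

mol C = 4.012 g CO₂ ÷ 44.009 g/mol = 0.091163 mol
mol H = 2 × 1.095 g H₂O ÷ 18.015 g/mol = 0.12157 mol
mass O = 2.676 − (1.0950 + 0.12254) = 1.4585 g → mol O = 1.4585 ÷ 15.999 = 0.091162 mol
Divide by the smallest (0.091162 mol): C 1.000, H 1.334, O 1.000
Multiplying each by 3 gives whole numbers: C 3.00, H 4.00, O 3.00

(A) C3H4O3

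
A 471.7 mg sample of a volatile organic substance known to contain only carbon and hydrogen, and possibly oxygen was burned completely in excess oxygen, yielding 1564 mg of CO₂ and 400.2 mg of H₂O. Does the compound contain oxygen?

mol C = 1.564 g CO₂ ÷ 44.009 g/mol = 0.035538 mol
mol H = 2 × 0.4002 g H₂O ÷ 18.015 g/mol = 0.044430 mol
C and H together account for 0.47163 g — essentially the entire 0.4717 g sample — so the compound contains no oxygen.

no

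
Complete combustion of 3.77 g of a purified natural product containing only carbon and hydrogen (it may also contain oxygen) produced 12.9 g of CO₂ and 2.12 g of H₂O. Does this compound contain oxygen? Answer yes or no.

mol C = 12.9 g CO₂ ÷ 44.009 g/mol = 0.2931 mol
mol H = 2 × 2.12 g H₂O ÷ 18.015 g/mol = 0.2354 mol
C and H together account for 3.758 g — essentially the entire 3.77 g sample — so the compound contains no oxygen.

no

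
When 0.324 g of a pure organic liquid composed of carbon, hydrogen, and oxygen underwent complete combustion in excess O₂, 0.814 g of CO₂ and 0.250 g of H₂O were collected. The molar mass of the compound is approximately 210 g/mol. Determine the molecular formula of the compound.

mol C = 0.814 g CO₂ ÷ 44.009 g/mol = 0.01850 mol
mol H = 2 × 0.250 g H₂O ÷ 18.015 g/mol = 0.02775 mol
mass O = 0.324 − (0.2222 + 0.02798) = 0.07387 g → mol O = 0.07387 ÷ 15.999 = 0.004617 mol
Divide by the smallest (0.004617 mol): C 4.006, H 6.012, O 1.000
Empirical formula: C4H6O
Empirical-formula mass = 70.09 g/mol; 210 ÷ 70.09 ≈ 3, so the molecular formula is C12H18O3.

C12H18O3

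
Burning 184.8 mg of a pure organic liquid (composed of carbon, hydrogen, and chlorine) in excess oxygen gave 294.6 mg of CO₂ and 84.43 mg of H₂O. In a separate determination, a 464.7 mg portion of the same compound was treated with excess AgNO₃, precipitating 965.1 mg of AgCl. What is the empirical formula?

mol C = 0.2946 g CO₂ ÷ 44.009 g/mol = 0.0066941 mol
mol H = 2 × 0.08443 g H₂O ÷ 18.015 g/mol = 0.0093733 mol
From the AgCl data: mol Cl per gram of compound = (0.9651 ÷ 143.318) ÷ 0.4647 = 0.014491 mol/g, so in the 0.1848 g combustion sample mol Cl = 0.0026779 mol
Divide by the smallest (0.0026779 mol): C 2.500, H 3.500, Cl 1.000
Multiplying each by 2 gives whole numbers: C 5.00, H 7.00, Cl 2.00

C5H7Cl2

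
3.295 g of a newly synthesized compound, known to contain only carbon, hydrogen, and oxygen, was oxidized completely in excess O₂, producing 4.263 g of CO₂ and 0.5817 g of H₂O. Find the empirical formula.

mol C = 4.263 g CO₂ ÷ 44.009 g/mol = 0.096867 mol
mol H = 2 × 0.5817 g H₂O ÷ 18.015 g/mol = 0.064580 mol
mass O = 3.295 − (1.1635 + 0.065096) = 2.0664 g → mol O = 2.0664 ÷ 15.999 = 0.12916 mol
Divide by the smallest (0.064580 mol): C 1.500, H 1.000, O 2.000
Multiplying each by 2 gives whole numbers: C 3.00, H 2.00, O 4.00

C3H2O4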